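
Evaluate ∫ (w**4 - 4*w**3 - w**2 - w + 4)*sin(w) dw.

Use integration by parts with u = w**4 - 4*w**3 - w**2 - w + 4, dv = sin(w) dw, so v = -cos(w).
Apply parts 4 times (tabular method): alternate signs, differentiate u down to 0, integrate dv up.

-w**4*cos(w) + 4*w**3*sin(w) + 4*w**3*cos(w) - 12*w**2*sin(w) + 13*w**2*cos(w) - 26*w*sin(w) - 23*w*cos(w) + 23*sin(w) - 30*cos(w) + C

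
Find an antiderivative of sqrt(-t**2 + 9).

Substitute t = 3·sin(θ), so dt = 3·cos(θ) dθ and the radical becomes sqrt(-t**2 + 9) = 3·cos(θ) by the Pythagorean identity.
Integrate the resulting trig expression in θ, then back-substitute θ = asin(t/3), sin(θ) = t/3, cos(θ) = sqrt(-t**2 + 9)/3 (absorbing any constant into C).

t*sqrt(-t**2 + 9)/2 + 9*asin(t/3)/2 + C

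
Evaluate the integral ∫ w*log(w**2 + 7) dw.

Let u = w**2 + 7, so du = (2*w) dw.
The integral becomes (1/2)·∫ log(u) du; integrate by parts with u′=log(u), dv′=du.

w**2*log(w**2 + 7)/2 - w**2/2 + 7*log(w**2 + 7)/2 + C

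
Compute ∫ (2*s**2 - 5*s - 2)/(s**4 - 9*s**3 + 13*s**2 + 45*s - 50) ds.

Factor the denominator: (s - 5)**2*(s - 1)*(s + 2).
Partial-fraction decomposition: -16/(147*(s + 2)) - 5/(48*(s - 1)) + 167/(784*(s - 5)) + 23/(28*(s - 5)**2).
Integrate each term; A/(s−a) gives A·log|s−a|; A/(s−a)² gives −A/(s−a).

167*log(s - 5)/784 - 5*log(s - 1)/48 - 16*log(s + 2)/147 - 23/(28*s - 140) + C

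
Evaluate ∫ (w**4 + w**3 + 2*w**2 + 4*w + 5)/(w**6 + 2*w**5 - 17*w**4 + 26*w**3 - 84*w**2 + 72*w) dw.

Factor the denominator: w*(w - 3)*(w - 1)*(w + 6)*(w**2 + 4).
Partial-fraction decomposition: -(w - 10)/(80*(w**2 + 4)) - 1133/(15120*(w + 6)) - 13/(70*(w - 1)) + 11/(54*(w - 3)) + 5/(72*w).
Integrate each term; A/(w−a) gives A·log|w−a|; the (Bw+D)/(w²+p²) term gives a log and an atan.

5*log(w)/72 + 11*log(w - 3)/54 - 13*log(w - 1)/70 - 1133*log(w + 6)/15120 - log(w**2 + 4)/160 + atan(w/2)/16 + C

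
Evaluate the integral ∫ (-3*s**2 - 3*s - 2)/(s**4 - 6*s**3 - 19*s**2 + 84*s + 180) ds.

Factor the denominator: (s - 6)*(s - 5)*(s + 2)*(s + 3).
Partial-fraction decomposition: 5/(18*(s + 3)) - 1/(7*(s + 2)) + 23/(14*(s - 5)) - 16/(9*(s - 6)).
Integrate each term: A/(s−a) contributes A·log|s−a|.

-16*log(s - 6)/9 + 23*log(s - 5)/14 - log(s + 2)/7 + 5*log(s + 3)/18 + C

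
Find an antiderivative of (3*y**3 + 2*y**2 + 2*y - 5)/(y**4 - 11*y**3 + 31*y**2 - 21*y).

5*log(y)/21 + 142*log(y - 7)/21 - 25*log(y - 3)/6 + log(y - 1)/6 + C

Factor the denominator: y*(y - 7)*(y - 3)*(y - 1).
Partial-fraction decomposition: 1/(6*(y - 1)) - 25/(6*(y - 3)) + 142/(21*(y - 7)) + 5/(21*y).
Integrate each term: A/(y−a) contributes A·log|y−a|.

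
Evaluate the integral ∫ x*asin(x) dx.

x**2*asin(x)/2 + x*sqrt(-x**2 + 1)/4 - asin(x)/4 + C

Use integration by parts with u = arcsin(x), dv = x dx.
Then du = 1/sqrt(-x**2 + 1) dx.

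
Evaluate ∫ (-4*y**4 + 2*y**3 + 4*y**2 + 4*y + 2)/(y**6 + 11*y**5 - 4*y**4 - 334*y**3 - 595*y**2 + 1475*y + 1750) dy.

-133*log(y - 5)/1350 + 22*log(y - 2)/3969 - log(y + 1)/432 - 74657*log(y + 5)/19600 + 1265*log(y + 7)/324 - 667/(140*y + 700) + C

Factor the denominator: (y - 5)*(y - 2)*(y + 1)*(y + 5)**2*(y + 7).
Partial-fraction decomposition: 1265/(324*(y + 7)) - 74657/(19600*(y + 5)) + 667/(140*(y + 5)**2) - 1/(432*(y + 1)) + 22/(3969*(y - 2)) - 133/(1350*(y - 5)).
Integrate each term; A/(y−a) gives A·log|y−a|; A/(y−a)² gives −A/(y−a).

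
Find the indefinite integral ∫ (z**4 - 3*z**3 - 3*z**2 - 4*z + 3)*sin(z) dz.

-z**4*cos(z) + 4*z**3*sin(z) + 3*z**3*cos(z) - 9*z**2*sin(z) + 15*z**2*cos(z) - 30*z*sin(z) - 14*z*cos(z) + 14*sin(z) - 33*cos(z) + C

Use integration by parts with u = z**4 - 3*z**3 - 3*z**2 - 4*z + 3, dv = sin(z) dz, so v = -cos(z).
Apply parts 4 times (tabular method): alternate signs, differentiate u down to 0, integrate dv up.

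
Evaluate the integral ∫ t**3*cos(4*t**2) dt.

Let u = t², du = 2t dt; rewrite as (1/2)∫ u^1·cos(4u) du.
Now integrate by parts 1 time.

t**2*sin(4*t**2)/8 + cos(4*t**2)/32 + C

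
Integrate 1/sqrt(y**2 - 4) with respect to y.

Substitute y = 2·sec(θ), so dy = 2·sec(θ)*tan(θ) dθ and the radical becomes sqrt(y**2 - 4) = 2·tan(θ) by the Pythagorean identity.
Integrate the resulting trig expression in θ, then back-substitute sec(θ) = y/2, tan(θ) = sqrt(y**2 - 4)/2 (absorbing any constant into C).

log(y + sqrt(y**2 - 4)) + C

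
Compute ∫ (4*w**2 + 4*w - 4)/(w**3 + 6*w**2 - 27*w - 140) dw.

Factor the denominator: (w - 5)*(w + 4)*(w + 7).
Partial-fraction decomposition: 41/(9*(w + 7)) - 44/(27*(w + 4)) + 29/(27*(w - 5)).
Integrate each term: A/(w−a) contributes A·log|w−a|.

29*log(w - 5)/27 - 44*log(w + 4)/27 + 41*log(w + 7)/9 + C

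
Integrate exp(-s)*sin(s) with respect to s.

-exp(-s)*sin(s)/2 - exp(-s)*cos(s)/2 + C

Let I denote the integral. Integrate by parts with u = sin(s), dv = exp(-s) ds, so v = -exp(-s): I = -exp(-s)*sin(s) + ∫ exp(-s)*cos(s) ds.
Apply parts again with u = cos(s), dv = exp(-s) ds: ∫ exp(-s)*cos(s) ds = -exp(-s)*cos(s) − I. Substituting back brings back I: I = -exp(-s)*sin(s) - exp(-s)*cos(s) − I.
Solving for I: (1 + 1)·I equals the remaining terms, so I = (1/2)·(-exp(-s)*sin(s) - exp(-s)*cos(s)).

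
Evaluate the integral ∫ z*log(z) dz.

Use integration by parts with u = log(z), dv = z dz.
Then du = 1/z dz and v = z**2/2.

z**2*log(z)/2 - z**2/4 + C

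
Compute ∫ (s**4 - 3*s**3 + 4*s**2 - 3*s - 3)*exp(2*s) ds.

(4*s**4 - 20*s**3 + 46*s**2 - 58*s + 17)*exp(2*s)/8 + C

Use integration by parts with u = s**4 - 3*s**3 + 4*s**2 - 3*s - 3, dv = exp(2*s) ds, so v = exp(2*s)/2.
Apply parts 4 times (tabular method): alternate signs, differentiate u down to 0, integrate dv up.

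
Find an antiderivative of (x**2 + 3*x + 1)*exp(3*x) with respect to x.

(9*x**2 + 21*x + 2)*exp(3*x)/27 + C

Use integration by parts with u = x**2 + 3*x + 1, dv = exp(3*x) dx, so v = exp(3*x)/3.
Apply parts 2 times (tabular method): alternate signs, differentiate u down to 0, integrate dv up.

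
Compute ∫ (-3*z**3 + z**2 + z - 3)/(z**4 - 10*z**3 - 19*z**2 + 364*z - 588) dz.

Factor the denominator: (z - 7)**2*(z - 2)*(z + 6).
Partial-fraction decomposition: -675/(1352*(z + 6)) - 21/(200*(z - 2)) - 10122/(4225*(z - 7)) - 976/(65*(z - 7)**2).
Integrate each term; A/(z−a) gives A·log|z−a|; A/(z−a)² gives −A/(z−a).

-10122*log(z - 7)/4225 - 21*log(z - 2)/200 - 675*log(z + 6)/1352 + 976/(65*z - 455) + C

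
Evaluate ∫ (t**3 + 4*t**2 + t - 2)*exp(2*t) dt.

(4*t**3 + 10*t**2 - 6*t - 5)*exp(2*t)/8 + C

Use integration by parts with u = t**3 + 4*t**2 + t - 2, dv = exp(2*t) dt, so v = exp(2*t)/2.
Apply parts 3 times (tabular method): alternate signs, differentiate u down to 0, integrate dv up.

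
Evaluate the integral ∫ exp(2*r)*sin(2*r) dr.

exp(2*r)*sin(2*r)/4 - exp(2*r)*cos(2*r)/4 + C

Let I denote the integral. Integrate by parts with u = sin(2*r), dv = exp(2*r) dr, so v = exp(2*r)/2: I = exp(2*r)*sin(2*r)/2 − ∫ exp(2*r)*cos(2*r) dr.
Apply parts again with u = cos(2*r), dv = exp(2*r) dr: ∫ exp(2*r)*cos(2*r) dr = exp(2*r)*cos(2*r)/2 + I. Substituting back brings back I: I = exp(2*r)*sin(2*r)/2 - exp(2*r)*cos(2*r)/2 − I.
Solving for I: (1 + 1)·I equals the remaining terms, so I = (1/2)·(exp(2*r)*sin(2*r)/2 - exp(2*r)*cos(2*r)/2).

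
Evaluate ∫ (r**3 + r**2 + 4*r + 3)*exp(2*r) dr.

(4*r**3 - 2*r**2 + 18*r + 3)*exp(2*r)/8 + C

Use integration by parts with u = r**3 + r**2 + 4*r + 3, dv = exp(2*r) dr, so v = exp(2*r)/2.
Apply parts 3 times (tabular method): alternate signs, differentiate u down to 0, integrate dv up.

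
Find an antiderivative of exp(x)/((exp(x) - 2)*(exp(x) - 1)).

Let u = e^x, du = e^x dx.
The integral becomes ∫ du/((u-1)(u-2)); decompose into partial fractions.

log(exp(x) - 2) - log(exp(x) - 1) + C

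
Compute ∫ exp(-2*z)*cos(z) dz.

exp(-2*z)*sin(z)/5 - 2*exp(-2*z)*cos(z)/5 + C

Let I denote the integral. Integrate by parts with u = cos(z), dv = exp(-2*z) dz, so v = -exp(-2*z)/2: I = -exp(-2*z)*cos(z)/2 − (1/2)·∫ exp(-2*z)*sin(z) dz.
Apply parts again with u = sin(z), dv = exp(-2*z) dz: ∫ exp(-2*z)*sin(z) dz = -exp(-2*z)*sin(z)/2 + (1/2)·I. Substituting back brings back I: I = exp(-2*z)*sin(z)/4 - exp(-2*z)*cos(z)/2 − (1/4)·I.
Solving for I: (1 + 1/4)·I equals the remaining terms, so I = (4/5)·(exp(-2*z)*sin(z)/4 - exp(-2*z)*cos(z)/2).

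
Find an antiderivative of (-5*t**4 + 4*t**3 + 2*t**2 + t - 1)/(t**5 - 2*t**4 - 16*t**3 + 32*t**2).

log(t)/64 - 989*log(t - 4)/256 + 13*log(t - 2)/16 - 503*log(t + 4)/256 + 1/(32*t) + C

Factor the denominator: t**2*(t - 4)*(t - 2)*(t + 4).
Partial-fraction decomposition: -503/(256*(t + 4)) + 13/(16*(t - 2)) - 989/(256*(t - 4)) + 1/(64*t) - 1/(32*t**2).
Integrate each term; A/(t−a) gives A·log|t−a|; A/(t−a)² gives −A/(t−a).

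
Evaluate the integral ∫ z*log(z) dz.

Use integration by parts with u = log(z), dv = z dz.
Then du = 1/z dz and v = z**2/2.

z**2*log(z)/2 - z**2/4 + C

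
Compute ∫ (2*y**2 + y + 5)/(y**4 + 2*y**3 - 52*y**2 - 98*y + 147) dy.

11*log(y - 7)/84 - log(y - 1)/24 + log(y + 3)/8 - 3*log(y + 7)/14 + C

Factor the denominator: (y - 7)*(y - 1)*(y + 3)*(y + 7).
Partial-fraction decomposition: -3/(14*(y + 7)) + 1/(8*(y + 3)) - 1/(24*(y - 1)) + 11/(84*(y - 7)).
Integrate each term: A/(y−a) contributes A·log|y−a|.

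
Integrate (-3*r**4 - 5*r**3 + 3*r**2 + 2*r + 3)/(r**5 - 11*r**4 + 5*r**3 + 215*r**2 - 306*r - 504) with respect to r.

-4377*log(r - 7)/176 + 323*log(r - 6)/14 - 57*log(r - 3)/56 - log(r + 1)/112 - 27*log(r + 4)/154 + C

Factor the denominator: (r - 7)*(r - 6)*(r - 3)*(r + 1)*(r + 4).
Partial-fraction decomposition: -27/(154*(r + 4)) - 1/(112*(r + 1)) - 57/(56*(r - 3)) + 323/(14*(r - 6)) - 4377/(176*(r - 7)).
Integrate each term: A/(r−a) contributes A·log|r−a|.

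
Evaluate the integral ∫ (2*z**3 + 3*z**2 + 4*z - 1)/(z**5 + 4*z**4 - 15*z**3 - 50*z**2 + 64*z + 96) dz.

23*log(z - 3)/49 - 35*log(z - 2)/108 - log(z + 1)/27 - 191*log(z + 4)/1764 - 97/(126*z + 504) + C

Factor the denominator: (z - 3)*(z - 2)*(z + 1)*(z + 4)**2.
Partial-fraction decomposition: -191/(1764*(z + 4)) + 97/(126*(z + 4)**2) - 1/(27*(z + 1)) - 35/(108*(z - 2)) + 23/(49*(z - 3)).
Integrate each term; A/(z−a) gives A·log|z−a|; A/(z−a)² gives −A/(z−a).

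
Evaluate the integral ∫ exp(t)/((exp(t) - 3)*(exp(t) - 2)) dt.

Let u = e^t, du = e^t dt.
The integral becomes ∫ du/((u-3)(u-2)); decompose into partial fractions.

log(exp(t) - 3) - log(exp(t) - 2) + C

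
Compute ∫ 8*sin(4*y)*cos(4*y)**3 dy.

-cos(4*y)**4/2 + C

Let u = cos(4*y), so du = (-4*sin(4*y)) dy.
Rewriting, the integral becomes -2·∫ u^3 du = -2·u^4/4.
Substituting back, u = cos(4*y).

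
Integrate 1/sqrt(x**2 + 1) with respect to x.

log(x + sqrt(x**2 + 1)) + C

Substitute x = tan(θ), so dx = sec(θ)^2 dθ and the radical becomes sqrt(x**2 + 1) = sec(θ) by the Pythagorean identity.
Integrate the resulting trig expression in θ, then back-substitute tan(θ) = x, sec(θ) = sqrt(x**2 + 1) (absorbing any constant into C).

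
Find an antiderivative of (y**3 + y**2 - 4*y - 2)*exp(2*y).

Use integration by parts with u = y**3 + y**2 - 4*y - 2, dv = exp(2*y) dy, so v = exp(2*y)/2.
Apply parts 3 times (tabular method): alternate signs, differentiate u down to 0, integrate dv up.

(4*y**3 - 2*y**2 - 14*y - 1)*exp(2*y)/8 + C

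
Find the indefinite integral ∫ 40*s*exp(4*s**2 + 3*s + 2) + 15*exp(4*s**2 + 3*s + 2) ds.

5*exp(4*s**2 + 3*s + 2) + C

Let u = 4*s**2 + 3*s + 2, so du = (8*s + 3) ds.
Rewriting, the integral becomes 5·∫ e^u du = 5·e^u.
Substituting back, u = 4*s**2 + 3*s + 2.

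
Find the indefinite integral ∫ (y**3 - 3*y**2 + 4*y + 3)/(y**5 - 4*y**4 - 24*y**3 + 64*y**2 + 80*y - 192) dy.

Factor the denominator: (y - 6)*(y - 2)**2*(y + 2)*(y + 4).
Partial-fraction decomposition: -25/(144*(y + 4)) + 25/(256*(y + 2)) - 17/(576*(y - 2)) - 7/(96*(y - 2)**2) + 27/(256*(y - 6)).
Integrate each term; A/(y−a) gives A·log|y−a|; A/(y−a)² gives −A/(y−a).

27*log(y - 6)/256 - 17*log(y - 2)/576 + 25*log(y + 2)/256 - 25*log(y + 4)/144 + 7/(96*y - 192) + C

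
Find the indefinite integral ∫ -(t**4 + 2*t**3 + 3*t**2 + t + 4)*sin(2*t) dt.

t**4*cos(2*t)/2 - t**3*sin(2*t) + t**3*cos(2*t) - 3*t**2*sin(2*t)/2 - t*cos(2*t) + sin(2*t)/2 + 2*cos(2*t) + C

Use integration by parts with u = t**4 + 2*t**3 + 3*t**2 + t + 4, dv = -sin(2*t) dt, so v = cos(2*t)/2.
Apply parts 4 times (tabular method): alternate signs, differentiate u down to 0, integrate dv up.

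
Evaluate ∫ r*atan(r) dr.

r**2*atan(r)/2 - r/2 + atan(r)/2 + C

Use integration by parts with u = arctan(r), dv = r dr.
Then du = 1/(r**2 + 1) dr.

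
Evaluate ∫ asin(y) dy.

Use integration by parts with u = arcsin(y), dv = dy.
Then du = 1/sqrt(-y**2 + 1) dy.

y*asin(y) + sqrt(-y**2 + 1) + C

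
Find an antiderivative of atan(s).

s*atan(s) - log(s**2 + 1)/2 + C

Use integration by parts with u = arctan(s), dv = ds.
Then du = 1/(s**2 + 1) ds.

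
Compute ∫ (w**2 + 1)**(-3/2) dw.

w/sqrt(w**2 + 1) + C

Substitute w = tan(θ), so dw = sec(θ)^2 dθ and the radical becomes sqrt(w**2 + 1) = sec(θ) by the Pythagorean identity.
Integrate the resulting trig expression in θ, then back-substitute tan(θ) = w, sec(θ) = sqrt(w**2 + 1) (absorbing any constant into C).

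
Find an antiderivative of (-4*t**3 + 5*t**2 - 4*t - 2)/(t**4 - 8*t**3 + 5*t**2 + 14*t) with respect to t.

-log(t)/7 - 1157*log(t - 7)/280 + 11*log(t - 2)/15 - 11*log(t + 1)/24 + C

Factor the denominator: t*(t - 7)*(t - 2)*(t + 1).
Partial-fraction decomposition: -11/(24*(t + 1)) + 11/(15*(t - 2)) - 1157/(280*(t - 7)) - 1/(7*t).
Integrate each term: A/(t−a) contributes A·log|t−a|.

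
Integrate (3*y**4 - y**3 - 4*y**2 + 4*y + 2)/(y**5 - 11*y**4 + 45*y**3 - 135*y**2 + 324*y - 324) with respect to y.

Factor the denominator: (y - 6)*(y - 3)*(y - 2)*(y**2 + 9).
Partial-fraction decomposition: -(376*y - 1159)/(585*(y**2 + 9)) + 17/(26*(y - 2)) - 97/(27*(y - 3)) + 1777/(270*(y - 6)).
Integrate each term; A/(y−a) gives A·log|y−a|; the (By+D)/(y²+p²) term gives a log and an atan.

1777*log(y - 6)/270 - 97*log(y - 3)/27 + 17*log(y - 2)/26 - 188*log(y**2 + 9)/585 + 1159*atan(y/3)/1755 + C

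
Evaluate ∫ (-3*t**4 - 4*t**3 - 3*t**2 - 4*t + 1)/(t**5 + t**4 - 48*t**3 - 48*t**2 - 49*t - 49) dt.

Factor the denominator: (t - 7)*(t + 1)*(t + 7)*(t**2 + 1).
Partial-fraction decomposition: (t - 1)/(100*(t**2 + 1)) - 1983/(1400*(t + 7)) - 1/(32*(t + 1)) - 8749/(5600*(t - 7)).
Integrate each term; A/(t−a) gives A·log|t−a|; the (Bt+D)/(t²+p²) term gives a log and an atan.

-8749*log(t - 7)/5600 - log(t + 1)/32 - 1983*log(t + 7)/1400 + log(t**2 + 1)/200 - atan(t)/100 + C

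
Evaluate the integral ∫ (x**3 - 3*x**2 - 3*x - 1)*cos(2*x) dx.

Use integration by parts with u = x**3 - 3*x**2 - 3*x - 1, dv = cos(2*x) dx, so v = sin(2*x)/2.
Apply parts 3 times (tabular method): alternate signs, differentiate u down to 0, integrate dv up.

x**3*sin(2*x)/2 - 3*x**2*sin(2*x)/2 + 3*x**2*cos(2*x)/4 - 9*x*sin(2*x)/4 - 3*x*cos(2*x)/2 + sin(2*x)/4 - 9*cos(2*x)/8 + C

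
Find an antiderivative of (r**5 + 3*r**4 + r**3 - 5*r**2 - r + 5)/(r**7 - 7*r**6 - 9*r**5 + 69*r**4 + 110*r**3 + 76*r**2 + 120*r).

Factor the denominator: r*(r - 6)*(r - 5)*(r + 2)**2*(r**2 + 1).
Partial-fraction decomposition: -(162*r + 121)/(2405*(r**2 + 1)) - 401/(31360*(r + 2)) + 1/(112*(r + 2)**2) - 500/(637*(r - 5)) + 11699/(14208*(r - 6)) + 1/(24*r).
Integrate each term; A/(r−a) gives A·log|r−a|; the (Br+D)/(r²+p²) term gives a log and an atan.

log(r)/24 + 11699*log(r - 6)/14208 - 500*log(r - 5)/637 - 401*log(r + 2)/31360 - 81*log(r**2 + 1)/2405 - 121*atan(r)/2405 - 1/(112*r + 224) + C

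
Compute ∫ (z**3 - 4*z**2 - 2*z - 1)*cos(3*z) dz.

z**3*sin(3*z)/3 - 4*z**2*sin(3*z)/3 + z**2*cos(3*z)/3 - 8*z*sin(3*z)/9 - 8*z*cos(3*z)/9 - sin(3*z)/27 - 8*cos(3*z)/27 + C

Use integration by parts with u = z**3 - 4*z**2 - 2*z - 1, dv = cos(3*z) dz, so v = sin(3*z)/3.
Apply parts 3 times (tabular method): alternate signs, differentiate u down to 0, integrate dv up.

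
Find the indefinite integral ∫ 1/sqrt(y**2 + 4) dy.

Substitute y = 2·tan(θ), so dy = 2·sec(θ)^2 dθ and the radical becomes sqrt(y**2 + 4) = 2·sec(θ) by the Pythagorean identity.
Integrate the resulting trig expression in θ, then back-substitute tan(θ) = y/2, sec(θ) = sqrt(y**2 + 4)/2 (absorbing any constant into C).

log(y + sqrt(y**2 + 4)) + C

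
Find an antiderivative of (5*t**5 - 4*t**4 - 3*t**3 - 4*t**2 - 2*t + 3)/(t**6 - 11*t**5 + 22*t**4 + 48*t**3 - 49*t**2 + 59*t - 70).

14639*log(t - 7)/1080 - 12643*log(t - 5)/1456 - 5*log(t - 1)/144 + 209*log(t + 2)/945 - 3*log(t**2 + 1)/104 + 3*atan(t)/260 + C

Factor the denominator: (t - 7)*(t - 5)*(t - 1)*(t + 2)*(t**2 + 1).
Partial-fraction decomposition: -3*(5*t - 1)/(260*(t**2 + 1)) + 209/(945*(t + 2)) - 5/(144*(t - 1)) - 12643/(1456*(t - 5)) + 14639/(1080*(t - 7)).
Integrate each term; A/(t−a) gives A·log|t−a|; the (Bt+D)/(t²+p²) term gives a log and an atan.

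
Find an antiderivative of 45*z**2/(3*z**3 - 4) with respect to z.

5*log(3*z**3 - 4) + C

Let u = 3*z**3 - 4, so du = (9*z**2) dz.
Rewriting, the integral becomes 5·∫ 1/u du = 5·log(u).
Substituting back, u = 3*z**3 - 4.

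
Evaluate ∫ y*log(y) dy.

Use integration by parts with u = log(y), dv = y dy.
Then du = 1/y dy and v = y**2/2.

y**2*log(y)/2 - y**2/4 + C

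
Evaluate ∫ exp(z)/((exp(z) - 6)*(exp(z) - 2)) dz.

Let u = e^z, du = e^z dz.
The integral becomes ∫ du/((u-6)(u-2)); decompose into partial fractions.

log(exp(z) - 6)/4 - log(exp(z) - 2)/4 + C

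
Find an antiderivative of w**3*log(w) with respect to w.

Use integration by parts with u = log(w), dv = w**3 dw.
Then du = 1/w dw and v = w**4/4.

w**4*log(w)/4 - w**4/16 + C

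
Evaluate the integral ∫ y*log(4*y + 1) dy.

Use integration by parts with u = log(4*y + 1), dv = y dy.
Then du = 4/(4*y + 1) dy and v = y**2/2.

y**2*log(4*y + 1)/2 - y**2/4 + y/8 - log(4*y + 1)/32 + C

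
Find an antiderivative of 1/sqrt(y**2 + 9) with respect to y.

Substitute y = 3·tan(θ), so dy = 3·sec(θ)^2 dθ and the radical becomes sqrt(y**2 + 9) = 3·sec(θ) by the Pythagorean identity.
Integrate the resulting trig expression in θ, then back-substitute tan(θ) = y/3, sec(θ) = sqrt(y**2 + 9)/3 (absorbing any constant into C).

log(y + sqrt(y**2 + 9)) + C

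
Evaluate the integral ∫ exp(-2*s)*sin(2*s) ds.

Let I denote the integral. Integrate by parts with u = sin(2*s), dv = exp(-2*s) ds, so v = -exp(-2*s)/2: I = -exp(-2*s)*sin(2*s)/2 + ∫ exp(-2*s)*cos(2*s) ds.
Apply parts again with u = cos(2*s), dv = exp(-2*s) ds: ∫ exp(-2*s)*cos(2*s) ds = -exp(-2*s)*cos(2*s)/2 − I. Substituting back brings back I: I = -exp(-2*s)*sin(2*s)/2 - exp(-2*s)*cos(2*s)/2 − I.
Solving for I: (1 + 1)·I equals the remaining terms, so I = (1/2)·(-exp(-2*s)*sin(2*s)/2 - exp(-2*s)*cos(2*s)/2).

-exp(-2*s)*sin(2*s)/4 - exp(-2*s)*cos(2*s)/4 + C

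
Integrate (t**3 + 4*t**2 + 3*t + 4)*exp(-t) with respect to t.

(-t**3 - 7*t**2 - 17*t - 21)*exp(-t) + C

Use integration by parts with u = t**3 + 4*t**2 + 3*t + 4, dv = exp(-t) dt, so v = -exp(-t).
Apply parts 3 times (tabular method): alternate signs, differentiate u down to 0, integrate dv up.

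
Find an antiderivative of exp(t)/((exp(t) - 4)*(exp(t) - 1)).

log(exp(t) - 4)/3 - log(exp(t) - 1)/3 + C

Let u = e^t, du = e^t dt.
The integral becomes ∫ du/((u-1)(u-4)); decompose into partial fractions.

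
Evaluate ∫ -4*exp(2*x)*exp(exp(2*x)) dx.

Let u = exp(2*x), so du = (2*exp(2*x)) dx.
Rewriting, the integral becomes -2·∫ e^u du = -2·e^u.
Substituting back, u = exp(2*x).

-2*exp(exp(2*x)) + C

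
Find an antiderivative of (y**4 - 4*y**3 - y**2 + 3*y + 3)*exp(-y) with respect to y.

Use integration by parts with u = y**4 - 4*y**3 - y**2 + 3*y + 3, dv = exp(-y) dy, so v = -exp(-y).
Apply parts 4 times (tabular method): alternate signs, differentiate u down to 0, integrate dv up.

(-y**4 + y**2 - y - 4)*exp(-y) + C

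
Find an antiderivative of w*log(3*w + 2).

Use integration by parts with u = log(3*w + 2), dv = w dw.
Then du = 3/(3*w + 2) dw and v = w**2/2.

w**2*log(3*w + 2)/2 - w**2/4 + w/3 - 2*log(3*w + 2)/9 + C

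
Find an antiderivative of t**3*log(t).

t**4*log(t)/4 - t**4/16 + C

Use integration by parts with u = log(t), dv = t**3 dt.
Then du = 1/t dt and v = t**4/4.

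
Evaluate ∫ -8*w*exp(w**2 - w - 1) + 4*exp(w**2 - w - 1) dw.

Let u = w**2 - w - 1, so du = (2*w - 1) dw.
Rewriting, the integral becomes -4·∫ e^u du = -4·e^u.
Substituting back, u = w**2 - w - 1.

-4*exp(w**2 - w - 1) + C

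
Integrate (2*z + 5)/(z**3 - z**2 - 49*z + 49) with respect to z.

19*log(z - 7)/84 - 7*log(z - 1)/48 - 9*log(z + 7)/112 + C

Factor the denominator: (z - 7)*(z - 1)*(z + 7).
Partial-fraction decomposition: -9/(112*(z + 7)) - 7/(48*(z - 1)) + 19/(84*(z - 7)).
Integrate each term: A/(z−a) contributes A·log|z−a|.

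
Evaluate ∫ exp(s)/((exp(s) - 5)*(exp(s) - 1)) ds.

log(exp(s) - 5)/4 - log(exp(s) - 1)/4 + C

Let u = e^s, du = e^s ds.
The integral becomes ∫ du/((u-1)(u-5)); decompose into partial fractions.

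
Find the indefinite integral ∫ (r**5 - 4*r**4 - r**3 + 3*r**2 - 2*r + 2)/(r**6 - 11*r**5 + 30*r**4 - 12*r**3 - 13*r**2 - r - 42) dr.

1399*log(r - 7)/1600 + 17*log(r - 3)/32 - 2*log(r - 2)/5 - log(r + 1)/64 + log(r**2 + 1)/200 + 7*atan(r)/100 + C

Factor the denominator: (r - 7)*(r - 3)*(r - 2)*(r + 1)*(r**2 + 1).
Partial-fraction decomposition: (r + 7)/(100*(r**2 + 1)) - 1/(64*(r + 1)) - 2/(5*(r - 2)) + 17/(32*(r - 3)) + 1399/(1600*(r - 7)).
Integrate each term; A/(r−a) gives A·log|r−a|; the (Br+D)/(r²+p²) term gives a log and an atan.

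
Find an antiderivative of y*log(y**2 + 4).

y**2*log(y**2 + 4)/2 - y**2/2 + 2*log(y**2 + 4) + C

Let u = y**2 + 4, so du = (2*y) dy.
The integral becomes (1/2)·∫ log(u) du; integrate by parts with u′=log(u), dv′=du.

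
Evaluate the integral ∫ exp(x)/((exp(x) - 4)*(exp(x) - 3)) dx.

log(exp(x) - 4) - log(exp(x) - 3) + C

Let u = e^x, du = e^x dx.
The integral becomes ∫ du/((u-4)(u-3)); decompose into partial fractions.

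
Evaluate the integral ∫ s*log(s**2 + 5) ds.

Let u = s**2 + 5, so du = (2*s) ds.
The integral becomes (1/2)·∫ log(u) du; integrate by parts with u′=log(u), dv′=du.

s**2*log(s**2 + 5)/2 - s**2/2 + 5*log(s**2 + 5)/2 + C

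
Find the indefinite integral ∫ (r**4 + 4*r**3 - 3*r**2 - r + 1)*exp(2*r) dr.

Use integration by parts with u = r**4 + 4*r**3 - 3*r**2 - r + 1, dv = exp(2*r) dr, so v = exp(2*r)/2.
Apply parts 4 times (tabular method): alternate signs, differentiate u down to 0, integrate dv up.

(2*r**4 + 4*r**3 - 12*r**2 + 10*r - 3)*exp(2*r)/4 + C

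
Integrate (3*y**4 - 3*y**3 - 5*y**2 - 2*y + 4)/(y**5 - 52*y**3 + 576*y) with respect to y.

log(y)/144 + 763*log(y - 6)/360 - 123*log(y - 4)/160 - 223*log(y + 4)/160 + 1093*log(y + 6)/360 + C

Factor the denominator: y*(y - 6)*(y - 4)*(y + 4)*(y + 6).
Partial-fraction decomposition: 1093/(360*(y + 6)) - 223/(160*(y + 4)) - 123/(160*(y - 4)) + 763/(360*(y - 6)) + 1/(144*y).
Integrate each term: A/(y−a) contributes A·log|y−a|.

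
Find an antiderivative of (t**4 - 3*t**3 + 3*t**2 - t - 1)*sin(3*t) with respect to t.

-t**4*cos(3*t)/3 + 4*t**3*sin(3*t)/9 + t**3*cos(3*t) - t**2*sin(3*t) - 5*t**2*cos(3*t)/9 + 10*t*sin(3*t)/27 - t*cos(3*t)/3 + sin(3*t)/9 + 37*cos(3*t)/81 + C

Use integration by parts with u = t**4 - 3*t**3 + 3*t**2 - t - 1, dv = sin(3*t) dt, so v = -cos(3*t)/3.
Apply parts 4 times (tabular method): alternate signs, differentiate u down to 0, integrate dv up.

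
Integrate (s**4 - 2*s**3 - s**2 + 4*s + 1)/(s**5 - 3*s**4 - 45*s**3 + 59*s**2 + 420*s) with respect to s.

Factor the denominator: s*(s - 7)*(s - 4)*(s + 3)*(s + 5).
Partial-fraction decomposition: 277/(360*(s + 5)) - 23/(84*(s + 3)) - 43/(252*(s - 4)) + 113/(168*(s - 7)) + 1/(420*s).
Integrate each term: A/(s−a) contributes A·log|s−a|.

log(s)/420 + 113*log(s - 7)/168 - 43*log(s - 4)/252 - 23*log(s + 3)/84 + 277*log(s + 5)/360 + C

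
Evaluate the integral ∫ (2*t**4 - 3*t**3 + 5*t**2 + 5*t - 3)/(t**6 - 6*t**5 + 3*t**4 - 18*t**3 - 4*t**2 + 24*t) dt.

Factor the denominator: t*(t - 6)*(t - 1)*(t + 1)*(t**2 + 4).
Partial-fraction decomposition: (7*t + 222)/(400*(t**2 + 4)) - 1/(35*(t + 1)) - 3/(25*(t - 1)) + 717/(2800*(t - 6)) - 1/(8*t).
Integrate each term; A/(t−a) gives A·log|t−a|; the (Bt+D)/(t²+p²) term gives a log and an atan.

-log(t)/8 + 717*log(t - 6)/2800 - 3*log(t - 1)/25 - log(t + 1)/35 + 7*log(t**2 + 4)/800 + 111*atan(t/2)/400 + C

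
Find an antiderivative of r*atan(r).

r**2*atan(r)/2 - r/2 + atan(r)/2 + C

Use integration by parts with u = arctan(r), dv = r dr.
Then du = 1/(r**2 + 1) dr.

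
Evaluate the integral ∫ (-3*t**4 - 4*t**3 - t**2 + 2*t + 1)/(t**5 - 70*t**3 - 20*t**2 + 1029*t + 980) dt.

Factor the denominator: (t - 7)*(t - 5)*(t + 1)*(t + 4)*(t + 7).
Partial-fraction decomposition: -5893/(3024*(t + 7)) + 535/(891*(t + 4)) - 1/(864*(t + 1)) + 2389/(1296*(t - 5)) - 8609/(2464*(t - 7)).
Integrate each term: A/(t−a) contributes A·log|t−a|.

-8609*log(t - 7)/2464 + 2389*log(t - 5)/1296 - log(t + 1)/864 + 535*log(t + 4)/891 - 5893*log(t + 7)/3024 + C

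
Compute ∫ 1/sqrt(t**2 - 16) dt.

Substitute t = 4·sec(θ), so dt = 4·sec(θ)*tan(θ) dθ and the radical becomes sqrt(t**2 - 16) = 4·tan(θ) by the Pythagorean identity.
Integrate the resulting trig expression in θ, then back-substitute sec(θ) = t/4, tan(θ) = sqrt(t**2 - 16)/4 (absorbing any constant into C).

log(t + sqrt(t**2 - 16)) + C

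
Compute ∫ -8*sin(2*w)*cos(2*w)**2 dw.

4*cos(2*w)**3/3 + C

Let u = cos(2*w), so du = (-2*sin(2*w)) dw.
Rewriting, the integral becomes 4·∫ u^2 du = 4·u^3/3.
Substituting back, u = cos(2*w).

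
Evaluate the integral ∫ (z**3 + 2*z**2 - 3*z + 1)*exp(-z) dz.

Use integration by parts with u = z**3 + 2*z**2 - 3*z + 1, dv = exp(-z) dz, so v = -exp(-z).
Apply parts 3 times (tabular method): alternate signs, differentiate u down to 0, integrate dv up.

(-z**3 - 5*z**2 - 7*z - 8)*exp(-z) + C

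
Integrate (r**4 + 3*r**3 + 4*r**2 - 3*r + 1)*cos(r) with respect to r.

Use integration by parts with u = r**4 + 3*r**3 + 4*r**2 - 3*r + 1, dv = cos(r) dr, so v = sin(r).
Apply parts 4 times (tabular method): alternate signs, differentiate u down to 0, integrate dv up.

r**4*sin(r) + 3*r**3*sin(r) + 4*r**3*cos(r) - 8*r**2*sin(r) + 9*r**2*cos(r) - 21*r*sin(r) - 16*r*cos(r) + 17*sin(r) - 21*cos(r) + C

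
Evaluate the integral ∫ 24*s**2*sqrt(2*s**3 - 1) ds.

8*(2*s**3 - 1)**(3/2)/3 + C

Let u = 2*s**3 - 1, so du = (6*s**2) ds.
Rewriting, the integral becomes 4·∫ √u du = 4·(2/3)u^(3/2).
Substituting back, u = 2*s**3 - 1.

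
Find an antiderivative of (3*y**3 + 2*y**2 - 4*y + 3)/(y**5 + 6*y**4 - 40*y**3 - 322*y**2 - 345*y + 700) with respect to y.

Factor the denominator: (y - 7)*(y - 1)*(y + 4)*(y + 5)**2.
Partial-fraction decomposition: 353/(144*(y + 5)) + 151/(36*(y + 5)**2) - 141/(55*(y + 4)) - 1/(270*(y - 1)) + 551/(4752*(y - 7)).
Integrate each term; A/(y−a) gives A·log|y−a|; A/(y−a)² gives −A/(y−a).

551*log(y - 7)/4752 - log(y - 1)/270 - 141*log(y + 4)/55 + 353*log(y + 5)/144 - 151/(36*y + 180) + C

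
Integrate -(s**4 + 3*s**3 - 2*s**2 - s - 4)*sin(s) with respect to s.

s**4*cos(s) - 4*s**3*sin(s) + 3*s**3*cos(s) - 9*s**2*sin(s) - 14*s**2*cos(s) + 28*s*sin(s) - 19*s*cos(s) + 19*sin(s) + 24*cos(s) + C

Use integration by parts with u = s**4 + 3*s**3 - 2*s**2 - s - 4, dv = -sin(s) ds, so v = cos(s).
Apply parts 4 times (tabular method): alternate signs, differentiate u down to 0, integrate dv up.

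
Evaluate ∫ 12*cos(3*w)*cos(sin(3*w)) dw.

Let u = sin(3*w), so du = (3*cos(3*w)) dw.
Rewriting, the integral becomes 4·∫ cos(u) du = 4·sin(u).
Substituting back, u = sin(3*w).

4*sin(sin(3*w)) + C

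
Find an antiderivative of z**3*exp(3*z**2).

Let u = z², du = 2z dz; rewrite as (1/2)∫ u^1·exp(3u) du.
Now integrate by parts 1 time.

(3*z**2 - 1)*exp(3*z**2)/18 + C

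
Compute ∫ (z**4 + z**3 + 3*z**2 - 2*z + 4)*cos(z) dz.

z**4*sin(z) + z**3*sin(z) + 4*z**3*cos(z) - 9*z**2*sin(z) + 3*z**2*cos(z) - 8*z*sin(z) - 18*z*cos(z) + 22*sin(z) - 8*cos(z) + C

Use integration by parts with u = z**4 + z**3 + 3*z**2 - 2*z + 4, dv = cos(z) dz, so v = sin(z).
Apply parts 4 times (tabular method): alternate signs, differentiate u down to 0, integrate dv up.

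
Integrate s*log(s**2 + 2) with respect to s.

Let u = s**2 + 2, so du = (2*s) ds.
The integral becomes (1/2)·∫ log(u) du; integrate by parts with u′=log(u), dv′=du.

s**2*log(s**2 + 2)/2 - s**2/2 + log(s**2 + 2) + C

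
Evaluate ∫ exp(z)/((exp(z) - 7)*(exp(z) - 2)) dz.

log(exp(z) - 7)/5 - log(exp(z) - 2)/5 + C

Let u = e^z, du = e^z dz.
The integral becomes ∫ du/((u-2)(u-7)); decompose into partial fractions.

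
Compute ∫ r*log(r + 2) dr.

r**2*log(r + 2)/2 - r**2/4 + r - 2*log(r + 2) + C

Use integration by parts with u = log(r + 2), dv = r dr.
Then du = 1/(r + 2) dr and v = r**2/2.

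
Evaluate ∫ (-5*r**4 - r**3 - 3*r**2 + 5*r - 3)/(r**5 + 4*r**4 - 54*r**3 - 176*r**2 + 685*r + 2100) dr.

-12359*log(r - 5)/6912 - 423*log(r + 3)/256 + 143*log(r + 4)/27 - 3949*log(r + 7)/576 + 367/(96*r - 480) + C

Factor the denominator: (r - 5)**2*(r + 3)*(r + 4)*(r + 7).
Partial-fraction decomposition: -3949/(576*(r + 7)) + 143/(27*(r + 4)) - 423/(256*(r + 3)) - 12359/(6912*(r - 5)) - 367/(96*(r - 5)**2).
Integrate each term; A/(r−a) gives A·log|r−a|; A/(r−a)² gives −A/(r−a).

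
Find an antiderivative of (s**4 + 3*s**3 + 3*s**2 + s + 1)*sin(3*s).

Use integration by parts with u = s**4 + 3*s**3 + 3*s**2 + s + 1, dv = sin(3*s) ds, so v = -cos(3*s)/3.
Apply parts 4 times (tabular method): alternate signs, differentiate u down to 0, integrate dv up.

-s**4*cos(3*s)/3 + 4*s**3*sin(3*s)/9 - s**3*cos(3*s) + s**2*sin(3*s) - 5*s**2*cos(3*s)/9 + 10*s*sin(3*s)/27 + s*cos(3*s)/3 - sin(3*s)/9 - 17*cos(3*s)/81 + C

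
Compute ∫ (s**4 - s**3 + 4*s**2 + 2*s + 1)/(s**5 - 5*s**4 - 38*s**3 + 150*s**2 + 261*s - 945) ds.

2269*log(s - 7)/1920 - 2471*log(s - 3)/4608 - 139*log(s + 3)/720 + 841*log(s + 5)/1536 + 97/(192*s - 576) + C

Factor the denominator: (s - 7)*(s - 3)**2*(s + 3)*(s + 5).
Partial-fraction decomposition: 841/(1536*(s + 5)) - 139/(720*(s + 3)) - 2471/(4608*(s - 3)) - 97/(192*(s - 3)**2) + 2269/(1920*(s - 7)).
Integrate each term; A/(s−a) gives A·log|s−a|; A/(s−a)² gives −A/(s−a).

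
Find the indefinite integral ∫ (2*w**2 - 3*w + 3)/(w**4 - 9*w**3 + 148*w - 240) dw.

Factor the denominator: (w - 6)*(w - 5)*(w - 2)*(w + 4).
Partial-fraction decomposition: -47/(540*(w + 4)) + 5/(72*(w - 2)) - 38/(27*(w - 5)) + 57/(40*(w - 6)).
Integrate each term: A/(w−a) contributes A·log|w−a|.

57*log(w - 6)/40 - 38*log(w - 5)/27 + 5*log(w - 2)/72 - 47*log(w + 4)/540 + C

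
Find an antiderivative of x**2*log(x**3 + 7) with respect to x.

Let u = x**3 + 7, so du = (3*x**2) dx.
The integral becomes (1/3)·∫ log(u) du; integrate by parts with u′=log(u), dv′=du.

x**3*log(x**3 + 7)/3 - x**3/3 + 7*log(x**3 + 7)/3 + C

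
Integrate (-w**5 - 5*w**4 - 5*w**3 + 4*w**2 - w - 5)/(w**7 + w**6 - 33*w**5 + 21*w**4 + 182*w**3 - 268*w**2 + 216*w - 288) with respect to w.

Factor the denominator: (w - 4)*(w - 2)**2*(w + 3)*(w + 6)*(w**2 + 1).
Partial-fraction decomposition: (2593*w + 5051)/(157250*(w**2 + 1)) + 2521/(71040*(w + 6)) - 1/(750*(w + 3)) + 313/(640*(w - 2)) + 143/(400*(w - 2)**2) - 367/(680*(w - 4)).
Integrate each term; A/(w−a) gives A·log|w−a|; the (Bw+D)/(w²+p²) term gives a log and an atan.

-367*log(w - 4)/680 + 313*log(w - 2)/640 - log(w + 3)/750 + 2521*log(w + 6)/71040 + 2593*log(w**2 + 1)/314500 + 5051*atan(w)/157250 - 143/(400*w - 800) + C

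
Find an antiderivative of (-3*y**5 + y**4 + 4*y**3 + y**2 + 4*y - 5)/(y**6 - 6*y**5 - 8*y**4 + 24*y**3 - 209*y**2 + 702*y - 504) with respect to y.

-11644*log(y - 7)/4785 + 41*log(y - 2)/390 + log(y - 1)/150 - 3067*log(y + 4)/8250 - 28897*log(y**2 + 9)/188500 - 157387*atan(y/3)/282750 + C

Factor the denominator: (y - 7)*(y - 2)*(y - 1)*(y + 4)*(y**2 + 9).
Partial-fraction decomposition: -(28897*y + 157387)/(94250*(y**2 + 9)) - 3067/(8250*(y + 4)) + 1/(150*(y - 1)) + 41/(390*(y - 2)) - 11644/(4785*(y - 7)).
Integrate each term; A/(y−a) gives A·log|y−a|; the (By+D)/(y²+p²) term gives a log and an atan.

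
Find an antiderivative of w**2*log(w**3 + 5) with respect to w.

Let u = w**3 + 5, so du = (3*w**2) dw.
The integral becomes (1/3)·∫ log(u) du; integrate by parts with u′=log(u), dv′=du.

w**3*log(w**3 + 5)/3 - w**3/3 + 5*log(w**3 + 5)/3 + C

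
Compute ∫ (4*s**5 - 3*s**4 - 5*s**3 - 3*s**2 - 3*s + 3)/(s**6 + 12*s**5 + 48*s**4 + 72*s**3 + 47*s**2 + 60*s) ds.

Factor the denominator: s*(s + 3)*(s + 4)*(s + 5)*(s**2 + 1).
Partial-fraction decomposition: -3*(14*s - 5)/(442*(s**2 + 1)) + 13807/(260*(s + 5)) - 4577/(68*(s + 4)) + 73/(4*(s + 3)) + 1/(20*s).
Integrate each term; A/(s−a) gives A·log|s−a|; the (Bs+D)/(s²+p²) term gives a log and an atan.

log(s)/20 + 73*log(s + 3)/4 - 4577*log(s + 4)/68 + 13807*log(s + 5)/260 - 21*log(s**2 + 1)/442 + 15*atan(s)/442 + C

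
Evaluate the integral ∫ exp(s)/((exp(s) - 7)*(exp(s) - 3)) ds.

log(exp(s) - 7)/4 - log(exp(s) - 3)/4 + C

Let u = e^s, du = e^s ds.
The integral becomes ∫ du/((u-7)(u-3)); decompose into partial fractions.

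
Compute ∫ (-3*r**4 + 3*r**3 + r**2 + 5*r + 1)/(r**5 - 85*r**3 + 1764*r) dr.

log(r)/1764 - 6089*log(r - 7)/1274 + 3173*log(r - 6)/936 + 4529*log(r + 6)/936 - 8217*log(r + 7)/1274 + C

Factor the denominator: r*(r - 7)*(r - 6)*(r + 6)*(r + 7).
Partial-fraction decomposition: -8217/(1274*(r + 7)) + 4529/(936*(r + 6)) + 3173/(936*(r - 6)) - 6089/(1274*(r - 7)) + 1/(1764*r).
Integrate each term: A/(r−a) contributes A·log|r−a|.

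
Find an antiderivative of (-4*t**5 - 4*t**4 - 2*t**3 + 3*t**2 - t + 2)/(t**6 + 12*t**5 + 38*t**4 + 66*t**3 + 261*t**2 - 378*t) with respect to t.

-log(t)/189 - 3*log(t - 1)/280 + 13234*log(t + 6)/945 - 29233*log(t + 7)/1624 + 97*log(t**2 + 9)/15660 + 5303*atan(t/3)/7830 + C

Factor the denominator: t*(t - 1)*(t + 6)*(t + 7)*(t**2 + 9).
Partial-fraction decomposition: (97*t + 15909)/(7830*(t**2 + 9)) - 29233/(1624*(t + 7)) + 13234/(945*(t + 6)) - 3/(280*(t - 1)) - 1/(189*t).
Integrate each term; A/(t−a) gives A·log|t−a|; the (Bt+D)/(t²+p²) term gives a log and an atan.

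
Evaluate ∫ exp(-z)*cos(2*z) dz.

Let I denote the integral. Integrate by parts with u = cos(2*z), dv = exp(-z) dz, so v = -exp(-z): I = -exp(-z)*cos(2*z) − 2·∫ exp(-z)*sin(2*z) dz.
Apply parts again with u = sin(2*z), dv = exp(-z) dz: ∫ exp(-z)*sin(2*z) dz = -exp(-z)*sin(2*z) + 2·I. Substituting back brings back I: I = 2*exp(-z)*sin(2*z) - exp(-z)*cos(2*z) − 4·I.
Solving for I: (1 + 4)·I equals the remaining terms, so I = (1/5)·(2*exp(-z)*sin(2*z) - exp(-z)*cos(2*z)).

2*exp(-z)*sin(2*z)/5 - exp(-z)*cos(2*z)/5 + C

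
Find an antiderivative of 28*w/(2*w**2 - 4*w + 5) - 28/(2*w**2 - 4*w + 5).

Let u = 2*w**2 - 4*w + 5, so du = (4*w - 4) dw.
Rewriting, the integral becomes 7·∫ 1/u du = 7·log(u).
Substituting back, u = 2*w**2 - 4*w + 5.

7*log(2*w**2 - 4*w + 5) + C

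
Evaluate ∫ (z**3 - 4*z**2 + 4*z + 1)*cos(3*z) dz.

z**3*sin(3*z)/3 - 4*z**2*sin(3*z)/3 + z**2*cos(3*z)/3 + 10*z*sin(3*z)/9 - 8*z*cos(3*z)/9 + 17*sin(3*z)/27 + 10*cos(3*z)/27 + C

Use integration by parts with u = z**3 - 4*z**2 + 4*z + 1, dv = cos(3*z) dz, so v = sin(3*z)/3.
Apply parts 3 times (tabular method): alternate signs, differentiate u down to 0, integrate dv up.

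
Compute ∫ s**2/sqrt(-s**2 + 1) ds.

-s*sqrt(-s**2 + 1)/2 + asin(s)/2 + C

Substitute s = sin(θ), so ds = cos(θ) dθ and the radical becomes sqrt(-s**2 + 1) = cos(θ) by the Pythagorean identity.
Integrate the resulting trig expression in θ, then back-substitute θ = asin(s), sin(θ) = s, cos(θ) = sqrt(-s**2 + 1) (absorbing any constant into C).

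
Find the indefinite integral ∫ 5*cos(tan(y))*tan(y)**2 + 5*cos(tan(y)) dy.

Let u = tan(y), so du = (tan(y)**2 + 1) dy.
Rewriting, the integral becomes 5·∫ cos(u) du = 5·sin(u).
Substituting back, u = tan(y).

5*sin(tan(y)) + C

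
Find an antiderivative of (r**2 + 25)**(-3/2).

Substitute r = 5·tan(θ), so dr = 5·sec(θ)^2 dθ and the radical becomes sqrt(r**2 + 25) = 5·sec(θ) by the Pythagorean identity.
Integrate the resulting trig expression in θ, then back-substitute tan(θ) = r/5, sec(θ) = sqrt(r**2 + 25)/5 (absorbing any constant into C).

r/(25*sqrt(r**2 + 25)) + C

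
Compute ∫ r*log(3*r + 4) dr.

Use integration by parts with u = log(3*r + 4), dv = r dr.
Then du = 3/(3*r + 4) dr and v = r**2/2.

r**2*log(3*r + 4)/2 - r**2/4 + 2*r/3 - 8*log(3*r + 4)/9 + C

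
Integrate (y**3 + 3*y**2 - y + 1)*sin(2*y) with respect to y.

-y**3*cos(2*y)/2 + 3*y**2*sin(2*y)/4 - 3*y**2*cos(2*y)/2 + 3*y*sin(2*y)/2 + 5*y*cos(2*y)/4 - 5*sin(2*y)/8 + cos(2*y)/4 + C

Use integration by parts with u = y**3 + 3*y**2 - y + 1, dv = sin(2*y) dy, so v = -cos(2*y)/2.
Apply parts 3 times (tabular method): alternate signs, differentiate u down to 0, integrate dv up.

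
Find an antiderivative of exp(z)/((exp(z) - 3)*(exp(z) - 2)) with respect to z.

log(exp(z) - 3) - log(exp(z) - 2) + C

Let u = e^z, du = e^z dz.
The integral becomes ∫ du/((u-2)(u-3)); decompose into partial fractions.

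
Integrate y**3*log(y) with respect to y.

y**4*log(y)/4 - y**4/16 + C

Use integration by parts with u = log(y), dv = y**3 dy.
Then du = 1/y dy and v = y**4/4.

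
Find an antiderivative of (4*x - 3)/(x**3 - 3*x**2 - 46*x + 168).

Factor the denominator: (x - 6)*(x - 4)*(x + 7).
Partial-fraction decomposition: -31/(143*(x + 7)) - 13/(22*(x - 4)) + 21/(26*(x - 6)).
Integrate each term: A/(x−a) contributes A·log|x−a|.

21*log(x - 6)/26 - 13*log(x - 4)/22 - 31*log(x + 7)/143 + C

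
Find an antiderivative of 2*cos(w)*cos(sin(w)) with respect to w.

Let u = sin(w), so du = (cos(w)) dw.
Rewriting, the integral becomes 2·∫ cos(u) du = 2·sin(u).
Substituting back, u = sin(w).

2*sin(sin(w)) + C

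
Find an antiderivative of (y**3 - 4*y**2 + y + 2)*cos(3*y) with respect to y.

y**3*sin(3*y)/3 - 4*y**2*sin(3*y)/3 + y**2*cos(3*y)/3 + y*sin(3*y)/9 - 8*y*cos(3*y)/9 + 26*sin(3*y)/27 + cos(3*y)/27 + C

Use integration by parts with u = y**3 - 4*y**2 + y + 2, dv = cos(3*y) dy, so v = sin(3*y)/3.
Apply parts 3 times (tabular method): alternate signs, differentiate u down to 0, integrate dv up.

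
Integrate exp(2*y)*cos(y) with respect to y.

Let I denote the integral. Integrate by parts with u = cos(y), dv = exp(2*y) dy, so v = exp(2*y)/2: I = exp(2*y)*cos(y)/2 + (1/2)·∫ exp(2*y)*sin(y) dy.
Apply parts again with u = sin(y), dv = exp(2*y) dy: ∫ exp(2*y)*sin(y) dy = exp(2*y)*sin(y)/2 − (1/2)·I. Substituting back brings back I: I = exp(2*y)*sin(y)/4 + exp(2*y)*cos(y)/2 − (1/4)·I.
Solving for I: (1 + 1/4)·I equals the remaining terms, so I = (4/5)·(exp(2*y)*sin(y)/4 + exp(2*y)*cos(y)/2).

exp(2*y)*sin(y)/5 + 2*exp(2*y)*cos(y)/5 + C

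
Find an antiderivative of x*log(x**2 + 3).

x**2*log(x**2 + 3)/2 - x**2/2 + 3*log(x**2 + 3)/2 + C

Let u = x**2 + 3, so du = (2*x) dx.
The integral becomes (1/2)·∫ log(u) du; integrate by parts with u′=log(u), dv′=du.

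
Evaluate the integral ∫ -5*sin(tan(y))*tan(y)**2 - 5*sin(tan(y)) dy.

5*cos(tan(y)) + C

Let u = tan(y), so du = (tan(y)**2 + 1) dy.
Rewriting, the integral becomes -5·∫ sin(u) du = -5·-cos(u).
Substituting back, u = tan(y).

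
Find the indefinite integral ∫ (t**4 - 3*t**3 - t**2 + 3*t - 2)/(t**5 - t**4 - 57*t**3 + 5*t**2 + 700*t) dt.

Factor the denominator: t*(t - 7)*(t - 4)*(t + 5)**2.
Partial-fraction decomposition: 30071/(48600*(t + 5)) - 479/(270*(t + 5)**2) - 29/(486*(t - 4)) + 671/(1512*(t - 7)) - 1/(350*t).
Integrate each term; A/(t−a) gives A·log|t−a|; A/(t−a)² gives −A/(t−a).

-log(t)/350 + 671*log(t - 7)/1512 - 29*log(t - 4)/486 + 30071*log(t + 5)/48600 + 479/(270*t + 1350) + C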